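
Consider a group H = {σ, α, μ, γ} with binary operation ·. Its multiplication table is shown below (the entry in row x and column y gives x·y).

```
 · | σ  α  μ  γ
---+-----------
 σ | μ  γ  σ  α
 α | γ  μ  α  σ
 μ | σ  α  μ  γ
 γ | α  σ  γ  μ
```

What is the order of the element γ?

The identity element is μ (its row matches the header).
γ^1 = γ
γ^2 = γ·γ = μ
The first power of γ equal to the identity is γ^2, so ord(γ) = 2.

2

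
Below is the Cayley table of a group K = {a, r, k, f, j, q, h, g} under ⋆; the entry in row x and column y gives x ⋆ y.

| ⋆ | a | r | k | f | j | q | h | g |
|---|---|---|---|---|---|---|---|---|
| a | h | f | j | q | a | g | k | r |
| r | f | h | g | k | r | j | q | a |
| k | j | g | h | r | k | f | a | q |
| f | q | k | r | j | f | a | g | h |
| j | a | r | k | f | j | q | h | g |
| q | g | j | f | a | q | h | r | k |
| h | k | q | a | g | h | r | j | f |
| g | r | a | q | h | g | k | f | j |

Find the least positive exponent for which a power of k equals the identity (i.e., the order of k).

4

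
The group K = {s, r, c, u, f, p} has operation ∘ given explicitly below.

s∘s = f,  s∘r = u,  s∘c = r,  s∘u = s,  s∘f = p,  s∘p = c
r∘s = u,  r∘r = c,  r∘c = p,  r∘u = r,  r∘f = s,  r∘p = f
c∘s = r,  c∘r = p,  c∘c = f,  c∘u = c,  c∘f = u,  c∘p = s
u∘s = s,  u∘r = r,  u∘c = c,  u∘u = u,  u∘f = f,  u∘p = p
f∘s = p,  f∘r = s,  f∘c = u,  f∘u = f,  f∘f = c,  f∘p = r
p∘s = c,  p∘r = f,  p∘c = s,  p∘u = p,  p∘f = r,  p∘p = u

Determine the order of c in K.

3

The identity element is u (its row matches the header).
c^1 = c
c^2 = c ∘ c = f
c^3 = f ∘ c = u
The first power of c equal to the identity is c^3, so ord(c) = 3.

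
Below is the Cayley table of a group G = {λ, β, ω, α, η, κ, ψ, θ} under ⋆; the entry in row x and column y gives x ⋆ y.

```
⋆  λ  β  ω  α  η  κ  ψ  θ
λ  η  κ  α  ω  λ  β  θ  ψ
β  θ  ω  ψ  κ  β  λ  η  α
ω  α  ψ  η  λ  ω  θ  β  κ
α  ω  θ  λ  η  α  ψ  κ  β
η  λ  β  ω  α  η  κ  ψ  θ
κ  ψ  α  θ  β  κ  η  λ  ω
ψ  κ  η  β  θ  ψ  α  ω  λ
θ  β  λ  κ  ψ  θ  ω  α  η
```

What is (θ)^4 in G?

θ^1 = θ
θ^2 = θ ⋆ θ = η
θ^3 = η ⋆ θ = θ
θ^4 = θ ⋆ θ = η

η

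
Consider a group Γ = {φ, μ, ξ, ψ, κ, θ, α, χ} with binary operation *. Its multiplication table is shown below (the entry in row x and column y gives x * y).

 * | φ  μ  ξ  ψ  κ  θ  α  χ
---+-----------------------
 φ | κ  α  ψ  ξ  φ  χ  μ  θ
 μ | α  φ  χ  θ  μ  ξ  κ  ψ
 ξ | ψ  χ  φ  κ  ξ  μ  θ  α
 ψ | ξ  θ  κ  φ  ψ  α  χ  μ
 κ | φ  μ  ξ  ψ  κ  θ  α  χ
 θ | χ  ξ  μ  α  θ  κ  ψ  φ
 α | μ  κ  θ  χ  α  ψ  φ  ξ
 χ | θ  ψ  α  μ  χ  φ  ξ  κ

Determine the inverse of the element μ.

First locate the identity: row κ matches the header, so κ is the identity.
Scan row μ for κ: μ * α = κ. Hence μ^(-1) = α.

α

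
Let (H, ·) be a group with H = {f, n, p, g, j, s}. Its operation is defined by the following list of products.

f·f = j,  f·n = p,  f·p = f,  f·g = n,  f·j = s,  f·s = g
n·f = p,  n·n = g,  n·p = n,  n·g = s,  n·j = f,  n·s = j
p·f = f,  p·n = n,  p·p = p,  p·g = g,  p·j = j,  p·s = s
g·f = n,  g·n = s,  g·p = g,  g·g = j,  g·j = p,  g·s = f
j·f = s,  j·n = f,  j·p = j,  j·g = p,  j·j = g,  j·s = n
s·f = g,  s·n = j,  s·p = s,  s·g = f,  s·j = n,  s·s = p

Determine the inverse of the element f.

n

First locate the identity: row p matches the header, so p is the identity.
Scan row f for p: f·n = p. Hence f^(-1) = n.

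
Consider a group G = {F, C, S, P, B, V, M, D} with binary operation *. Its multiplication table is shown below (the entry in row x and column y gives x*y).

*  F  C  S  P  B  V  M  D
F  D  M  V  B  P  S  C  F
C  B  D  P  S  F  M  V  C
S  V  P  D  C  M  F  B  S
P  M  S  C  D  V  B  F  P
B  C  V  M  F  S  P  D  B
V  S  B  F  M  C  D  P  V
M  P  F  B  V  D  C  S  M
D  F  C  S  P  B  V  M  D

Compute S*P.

Read row S, column P: S*P = C.
(Structurally, G here is isomorphic to the dihedral group D_4.)

C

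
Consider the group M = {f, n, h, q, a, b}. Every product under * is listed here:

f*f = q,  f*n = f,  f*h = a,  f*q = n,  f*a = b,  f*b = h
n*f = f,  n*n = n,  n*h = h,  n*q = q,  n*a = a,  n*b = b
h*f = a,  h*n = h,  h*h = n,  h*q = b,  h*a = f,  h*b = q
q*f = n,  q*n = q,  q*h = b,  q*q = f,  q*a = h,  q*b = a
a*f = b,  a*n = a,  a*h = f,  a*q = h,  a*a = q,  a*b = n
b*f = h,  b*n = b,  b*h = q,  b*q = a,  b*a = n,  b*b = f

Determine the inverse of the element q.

f

First locate the identity: row n matches the header, so n is the identity.
Scan row q for n: q * f = n. Hence q^(-1) = f.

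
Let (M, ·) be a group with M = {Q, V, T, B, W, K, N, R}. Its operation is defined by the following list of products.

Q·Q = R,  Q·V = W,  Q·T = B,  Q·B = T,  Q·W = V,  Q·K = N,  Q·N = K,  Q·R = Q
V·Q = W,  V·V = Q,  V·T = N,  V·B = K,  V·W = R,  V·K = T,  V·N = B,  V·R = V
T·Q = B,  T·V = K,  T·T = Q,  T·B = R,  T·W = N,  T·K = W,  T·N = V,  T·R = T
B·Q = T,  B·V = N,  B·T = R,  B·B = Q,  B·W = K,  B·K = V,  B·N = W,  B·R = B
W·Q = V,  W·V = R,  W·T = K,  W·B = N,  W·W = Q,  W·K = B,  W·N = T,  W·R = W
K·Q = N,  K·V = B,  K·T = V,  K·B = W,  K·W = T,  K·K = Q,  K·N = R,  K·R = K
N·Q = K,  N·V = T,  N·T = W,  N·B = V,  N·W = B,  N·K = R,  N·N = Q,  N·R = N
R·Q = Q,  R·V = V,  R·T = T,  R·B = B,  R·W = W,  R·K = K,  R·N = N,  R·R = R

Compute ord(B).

The identity element is R (its row matches the header).
B^1 = B
B^2 = B·B = Q
B^3 = Q·B = T
B^4 = T·B = R
The first power of B equal to the identity is B^4, so ord(B) = 4.

4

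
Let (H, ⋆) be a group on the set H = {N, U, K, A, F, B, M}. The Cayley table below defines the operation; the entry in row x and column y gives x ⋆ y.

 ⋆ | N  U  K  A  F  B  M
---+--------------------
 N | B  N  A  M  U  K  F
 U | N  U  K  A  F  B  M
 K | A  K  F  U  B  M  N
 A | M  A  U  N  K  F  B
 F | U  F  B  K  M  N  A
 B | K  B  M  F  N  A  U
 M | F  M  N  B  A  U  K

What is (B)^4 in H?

B^1 = B
B^2 = B ⋆ B = A
B^3 = A ⋆ B = F
B^4 = F ⋆ B = N

N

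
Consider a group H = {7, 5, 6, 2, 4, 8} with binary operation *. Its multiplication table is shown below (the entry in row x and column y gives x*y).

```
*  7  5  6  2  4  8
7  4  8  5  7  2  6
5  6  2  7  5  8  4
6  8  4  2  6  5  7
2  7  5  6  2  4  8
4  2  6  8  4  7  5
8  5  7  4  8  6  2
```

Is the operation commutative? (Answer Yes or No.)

No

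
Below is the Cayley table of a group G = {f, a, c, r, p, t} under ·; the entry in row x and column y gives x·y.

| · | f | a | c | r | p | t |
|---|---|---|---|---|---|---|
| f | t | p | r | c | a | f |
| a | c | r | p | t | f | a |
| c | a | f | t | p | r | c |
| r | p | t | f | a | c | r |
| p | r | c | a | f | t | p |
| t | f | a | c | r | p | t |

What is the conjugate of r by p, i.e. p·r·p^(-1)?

a

The identity is t. In row p, the entry t sits in column p, so p^(-1) = p.
p·r = f
f·p = a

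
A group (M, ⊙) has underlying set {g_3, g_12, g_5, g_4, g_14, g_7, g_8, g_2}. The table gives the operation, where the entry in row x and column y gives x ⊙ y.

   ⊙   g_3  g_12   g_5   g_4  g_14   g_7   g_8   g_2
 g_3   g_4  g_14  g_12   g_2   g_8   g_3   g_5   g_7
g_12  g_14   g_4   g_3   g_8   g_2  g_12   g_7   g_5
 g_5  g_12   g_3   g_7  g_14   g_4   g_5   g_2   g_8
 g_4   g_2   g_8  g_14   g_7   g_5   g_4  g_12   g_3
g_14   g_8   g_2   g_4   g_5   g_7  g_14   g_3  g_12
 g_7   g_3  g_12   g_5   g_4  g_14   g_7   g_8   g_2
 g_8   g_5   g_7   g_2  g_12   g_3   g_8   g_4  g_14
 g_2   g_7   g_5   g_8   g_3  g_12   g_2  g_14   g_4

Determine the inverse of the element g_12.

First locate the identity: row g_7 matches the header, so g_7 is the identity.
Scan row g_12 for g_7: g_12 ⊙ g_8 = g_7. Hence g_12^(-1) = g_8.

g_8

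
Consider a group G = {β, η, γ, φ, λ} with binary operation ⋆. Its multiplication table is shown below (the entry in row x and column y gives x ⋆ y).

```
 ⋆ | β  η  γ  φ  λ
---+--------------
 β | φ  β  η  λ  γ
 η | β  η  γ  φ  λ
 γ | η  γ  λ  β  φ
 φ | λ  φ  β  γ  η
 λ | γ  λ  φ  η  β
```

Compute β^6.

β

β^1 = β
β^2 = β ⋆ β = φ
β^3 = φ ⋆ β = λ
β^4 = λ ⋆ β = γ
β^5 = γ ⋆ β = η
β^6 = η ⋆ β = β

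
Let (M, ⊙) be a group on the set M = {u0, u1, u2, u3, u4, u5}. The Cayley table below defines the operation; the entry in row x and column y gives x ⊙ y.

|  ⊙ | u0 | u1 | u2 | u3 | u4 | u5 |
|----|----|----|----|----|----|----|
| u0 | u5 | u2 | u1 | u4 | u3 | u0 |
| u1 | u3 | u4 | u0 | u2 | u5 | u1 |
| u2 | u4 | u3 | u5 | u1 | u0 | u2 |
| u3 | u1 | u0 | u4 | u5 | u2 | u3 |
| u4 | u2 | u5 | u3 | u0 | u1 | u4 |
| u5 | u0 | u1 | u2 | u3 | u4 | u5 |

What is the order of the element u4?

The identity element is u5 (its row matches the header).
u4^1 = u4
u4^2 = u4 ⊙ u4 = u1
u4^3 = u1 ⊙ u4 = u5
The first power of u4 equal to the identity is u4^3, so ord(u4) = 3.

3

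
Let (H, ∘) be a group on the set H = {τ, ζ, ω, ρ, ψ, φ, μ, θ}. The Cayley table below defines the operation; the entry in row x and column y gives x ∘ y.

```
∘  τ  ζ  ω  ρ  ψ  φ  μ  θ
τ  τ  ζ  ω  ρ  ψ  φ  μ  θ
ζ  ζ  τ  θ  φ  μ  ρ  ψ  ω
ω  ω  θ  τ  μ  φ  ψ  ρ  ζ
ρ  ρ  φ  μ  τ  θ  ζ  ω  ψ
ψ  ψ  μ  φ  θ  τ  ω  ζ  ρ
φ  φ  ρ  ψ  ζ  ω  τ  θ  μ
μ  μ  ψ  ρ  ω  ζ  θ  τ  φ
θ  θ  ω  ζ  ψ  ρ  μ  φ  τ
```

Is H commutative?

Check whether the table is symmetric across its main diagonal.
Every entry (row x, col y) equals the entry (row y, col x), so H is abelian.

Yes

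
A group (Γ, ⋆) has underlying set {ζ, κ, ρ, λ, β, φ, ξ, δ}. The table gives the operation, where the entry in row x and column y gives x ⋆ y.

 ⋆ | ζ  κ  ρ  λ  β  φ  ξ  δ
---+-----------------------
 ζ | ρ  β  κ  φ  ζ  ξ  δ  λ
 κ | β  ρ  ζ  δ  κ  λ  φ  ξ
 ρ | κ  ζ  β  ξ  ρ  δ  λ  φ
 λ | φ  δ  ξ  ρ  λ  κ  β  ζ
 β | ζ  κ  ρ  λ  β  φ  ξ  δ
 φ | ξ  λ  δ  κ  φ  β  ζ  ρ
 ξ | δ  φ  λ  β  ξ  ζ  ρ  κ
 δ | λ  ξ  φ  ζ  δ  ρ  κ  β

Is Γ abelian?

Yes

Check whether the table is symmetric across its main diagonal.
Every entry (row x, col y) equals the entry (row y, col x), so Γ is abelian.
(In fact Γ ≅ Z_2 x Z_4.)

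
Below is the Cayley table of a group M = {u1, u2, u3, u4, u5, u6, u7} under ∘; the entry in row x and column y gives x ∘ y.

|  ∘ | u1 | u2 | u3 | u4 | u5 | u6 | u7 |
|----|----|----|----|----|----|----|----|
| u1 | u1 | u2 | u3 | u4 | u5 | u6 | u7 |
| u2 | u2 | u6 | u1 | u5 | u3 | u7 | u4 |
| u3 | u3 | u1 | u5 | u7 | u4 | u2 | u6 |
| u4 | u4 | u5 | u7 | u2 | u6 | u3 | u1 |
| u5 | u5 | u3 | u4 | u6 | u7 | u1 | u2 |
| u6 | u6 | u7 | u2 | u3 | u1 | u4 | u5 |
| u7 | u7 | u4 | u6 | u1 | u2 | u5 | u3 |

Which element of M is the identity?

u1

The identity e satisfies e ∘ x = x for all x, so its row in the table reproduces the column headers.
Row u1 reads: u1, u2, u3, u4, u5, u6, u7 — exactly the header order. So u1 is the identity.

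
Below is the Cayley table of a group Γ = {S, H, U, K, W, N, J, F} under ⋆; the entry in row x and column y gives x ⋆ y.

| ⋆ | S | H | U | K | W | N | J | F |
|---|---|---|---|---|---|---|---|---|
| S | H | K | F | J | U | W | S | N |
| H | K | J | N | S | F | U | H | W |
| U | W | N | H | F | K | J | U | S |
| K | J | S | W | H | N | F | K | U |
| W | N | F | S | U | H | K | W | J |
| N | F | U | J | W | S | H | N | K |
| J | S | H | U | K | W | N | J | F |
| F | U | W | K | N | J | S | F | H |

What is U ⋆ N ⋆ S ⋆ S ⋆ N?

U ⋆ N = J
J ⋆ S = S
S ⋆ S = H
H ⋆ N = U

U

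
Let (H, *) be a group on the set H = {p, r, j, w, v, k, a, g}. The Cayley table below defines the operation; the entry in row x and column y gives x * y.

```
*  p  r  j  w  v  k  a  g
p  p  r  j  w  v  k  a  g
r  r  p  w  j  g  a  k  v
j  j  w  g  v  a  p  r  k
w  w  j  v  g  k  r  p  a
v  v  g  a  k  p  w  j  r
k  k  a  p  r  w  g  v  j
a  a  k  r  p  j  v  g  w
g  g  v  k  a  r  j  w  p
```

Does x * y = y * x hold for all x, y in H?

Yes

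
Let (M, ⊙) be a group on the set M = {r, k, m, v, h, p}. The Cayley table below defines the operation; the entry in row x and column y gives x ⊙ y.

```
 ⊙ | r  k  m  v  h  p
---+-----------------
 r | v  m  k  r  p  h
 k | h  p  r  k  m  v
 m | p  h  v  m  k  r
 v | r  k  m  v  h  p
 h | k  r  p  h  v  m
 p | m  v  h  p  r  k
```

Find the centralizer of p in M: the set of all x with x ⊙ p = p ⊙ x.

{k, p, v}

Compare row p with column p entry by entry.
k ⊙ p = v = p ⊙ k, so k commutes with p.
m ⊙ p = r but p ⊙ m = h, so m does not.
Collecting the elements that commute with p: C(p) = {k, p, v}.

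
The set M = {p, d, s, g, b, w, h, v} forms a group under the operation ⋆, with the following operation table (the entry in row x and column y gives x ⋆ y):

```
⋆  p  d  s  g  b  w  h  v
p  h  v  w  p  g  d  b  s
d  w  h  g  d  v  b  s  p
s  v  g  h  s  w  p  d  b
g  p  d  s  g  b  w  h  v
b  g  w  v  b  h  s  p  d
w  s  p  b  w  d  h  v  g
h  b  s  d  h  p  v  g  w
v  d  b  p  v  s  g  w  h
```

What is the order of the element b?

The identity element is g (its row matches the header).
b^1 = b
b^2 = b ⋆ b = h
b^3 = h ⋆ b = p
b^4 = p ⋆ b = g
The first power of b equal to the identity is b^4, so ord(b) = 4.

4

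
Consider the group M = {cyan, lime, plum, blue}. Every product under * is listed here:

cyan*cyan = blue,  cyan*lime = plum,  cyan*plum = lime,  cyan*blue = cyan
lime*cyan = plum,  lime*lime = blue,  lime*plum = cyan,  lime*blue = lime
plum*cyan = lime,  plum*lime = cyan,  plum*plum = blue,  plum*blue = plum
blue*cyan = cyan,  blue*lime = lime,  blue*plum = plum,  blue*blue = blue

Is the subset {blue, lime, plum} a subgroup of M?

lime * plum = cyan, which is not in {blue, lime, plum}.
The subset is not closed under *, so it is not a subgroup.

No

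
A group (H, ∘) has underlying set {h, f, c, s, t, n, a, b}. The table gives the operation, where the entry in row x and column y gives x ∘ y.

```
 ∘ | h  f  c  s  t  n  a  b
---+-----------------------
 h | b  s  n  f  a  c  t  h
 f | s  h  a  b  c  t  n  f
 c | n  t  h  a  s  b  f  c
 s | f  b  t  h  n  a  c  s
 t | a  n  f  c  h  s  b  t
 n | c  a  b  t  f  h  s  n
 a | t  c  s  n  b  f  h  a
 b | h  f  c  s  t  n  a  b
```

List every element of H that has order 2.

{h}

Identity is b. Compute the order of each non-identity element by repeated multiplication:
  h: h → b  (order 2)
  f: f → h → s → b  (order 4)
  c: c → h → n → b  (order 4)
  s: s → h → f → b  (order 4)
  t: t → h → a → b  (order 4)
  n: n → h → c → b  (order 4)
  a: a → h → t → b  (order 4)
Elements of order 2: {h}.
(Structurally, H here is isomorphic to the quaternion group Q_8.)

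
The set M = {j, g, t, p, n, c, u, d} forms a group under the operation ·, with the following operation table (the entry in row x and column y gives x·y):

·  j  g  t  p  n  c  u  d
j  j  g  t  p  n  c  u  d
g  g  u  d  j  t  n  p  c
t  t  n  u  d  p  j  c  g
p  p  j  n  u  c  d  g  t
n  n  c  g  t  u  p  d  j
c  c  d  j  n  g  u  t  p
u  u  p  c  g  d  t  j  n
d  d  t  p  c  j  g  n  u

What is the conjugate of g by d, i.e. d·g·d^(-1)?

The identity is j. In row d, the entry j sits in column n, so d^(-1) = n.
d·g = t
t·n = p

p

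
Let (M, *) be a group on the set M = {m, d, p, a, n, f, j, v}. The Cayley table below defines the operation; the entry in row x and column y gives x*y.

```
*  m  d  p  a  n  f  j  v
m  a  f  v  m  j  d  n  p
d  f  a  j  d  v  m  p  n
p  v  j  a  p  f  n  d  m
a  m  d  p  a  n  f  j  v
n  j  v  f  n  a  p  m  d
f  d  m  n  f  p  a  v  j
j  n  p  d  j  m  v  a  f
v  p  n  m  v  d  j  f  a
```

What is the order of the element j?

The identity element is a (its row matches the header).
j^1 = j
j^2 = j*j = a
The first power of j equal to the identity is j^2, so ord(j) = 2.

2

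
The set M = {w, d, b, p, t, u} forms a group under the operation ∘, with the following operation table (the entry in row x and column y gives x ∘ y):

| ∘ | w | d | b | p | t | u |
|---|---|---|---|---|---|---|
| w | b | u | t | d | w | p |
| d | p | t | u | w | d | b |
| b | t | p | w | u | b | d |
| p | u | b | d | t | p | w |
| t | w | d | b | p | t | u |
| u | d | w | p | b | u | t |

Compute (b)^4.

b^1 = b
b^2 = b ∘ b = w
b^3 = w ∘ b = t
b^4 = t ∘ b = b
(Structurally, M here is isomorphic to the symmetric group S_3.)

b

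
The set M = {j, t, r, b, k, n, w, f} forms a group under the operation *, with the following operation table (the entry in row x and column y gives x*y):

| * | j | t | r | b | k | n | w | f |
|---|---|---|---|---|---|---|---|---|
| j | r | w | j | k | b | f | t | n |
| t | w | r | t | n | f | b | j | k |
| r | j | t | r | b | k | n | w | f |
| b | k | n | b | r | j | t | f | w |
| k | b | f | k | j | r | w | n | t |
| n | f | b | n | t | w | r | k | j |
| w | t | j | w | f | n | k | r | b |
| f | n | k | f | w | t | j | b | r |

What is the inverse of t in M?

t

First locate the identity: row r matches the header, so r is the identity.
Scan row t for r: t*t = r. Hence t^(-1) = t.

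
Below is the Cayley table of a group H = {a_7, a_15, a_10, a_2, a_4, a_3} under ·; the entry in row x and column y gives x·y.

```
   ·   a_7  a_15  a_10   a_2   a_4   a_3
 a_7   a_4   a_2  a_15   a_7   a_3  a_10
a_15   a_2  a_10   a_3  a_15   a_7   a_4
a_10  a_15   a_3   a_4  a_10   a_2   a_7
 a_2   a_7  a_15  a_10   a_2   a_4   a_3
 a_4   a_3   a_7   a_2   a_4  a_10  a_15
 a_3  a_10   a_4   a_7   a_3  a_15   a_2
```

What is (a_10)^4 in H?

a_10^1 = a_10
a_10^2 = a_10·a_10 = a_4
a_10^3 = a_4·a_10 = a_2
a_10^4 = a_2·a_10 = a_10

a_10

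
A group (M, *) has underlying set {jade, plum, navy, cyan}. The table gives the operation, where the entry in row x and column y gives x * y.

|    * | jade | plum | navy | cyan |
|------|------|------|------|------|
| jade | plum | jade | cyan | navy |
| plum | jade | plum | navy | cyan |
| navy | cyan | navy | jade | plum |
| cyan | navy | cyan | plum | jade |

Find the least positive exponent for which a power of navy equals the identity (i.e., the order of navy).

4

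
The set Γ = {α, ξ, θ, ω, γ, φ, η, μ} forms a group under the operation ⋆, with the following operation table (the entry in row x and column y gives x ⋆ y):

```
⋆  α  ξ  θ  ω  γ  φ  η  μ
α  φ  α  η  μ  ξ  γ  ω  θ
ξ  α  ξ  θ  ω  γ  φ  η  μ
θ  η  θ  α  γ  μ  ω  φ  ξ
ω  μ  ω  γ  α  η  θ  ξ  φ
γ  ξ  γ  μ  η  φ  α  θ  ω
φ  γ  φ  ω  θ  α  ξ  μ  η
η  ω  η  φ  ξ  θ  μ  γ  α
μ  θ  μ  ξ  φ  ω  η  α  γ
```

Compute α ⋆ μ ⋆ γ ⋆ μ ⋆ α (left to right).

ξ

α ⋆ μ = θ
θ ⋆ γ = μ
μ ⋆ μ = γ
γ ⋆ α = ξ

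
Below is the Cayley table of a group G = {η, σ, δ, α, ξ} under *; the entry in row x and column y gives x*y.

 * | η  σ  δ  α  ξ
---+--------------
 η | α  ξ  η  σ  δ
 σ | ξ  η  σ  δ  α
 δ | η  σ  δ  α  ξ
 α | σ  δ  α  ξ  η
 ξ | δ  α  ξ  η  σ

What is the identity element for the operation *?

The identity e satisfies e*x = x for all x, so its row in the table reproduces the column headers.
Row δ reads: η, σ, δ, α, ξ — exactly the header order. So δ is the identity.

δ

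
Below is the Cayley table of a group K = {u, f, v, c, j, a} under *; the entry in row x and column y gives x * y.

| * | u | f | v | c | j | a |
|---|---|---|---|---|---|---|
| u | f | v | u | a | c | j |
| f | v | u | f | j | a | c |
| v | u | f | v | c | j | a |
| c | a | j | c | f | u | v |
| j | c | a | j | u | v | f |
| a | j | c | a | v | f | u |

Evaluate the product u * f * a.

a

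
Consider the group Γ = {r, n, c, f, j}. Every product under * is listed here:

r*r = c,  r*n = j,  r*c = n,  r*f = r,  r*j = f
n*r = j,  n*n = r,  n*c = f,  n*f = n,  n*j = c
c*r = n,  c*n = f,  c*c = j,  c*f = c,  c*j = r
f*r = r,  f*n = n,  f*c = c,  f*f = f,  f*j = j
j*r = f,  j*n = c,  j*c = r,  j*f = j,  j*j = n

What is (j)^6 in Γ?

j^1 = j
j^2 = j * j = n
j^3 = n * j = c
j^4 = c * j = r
j^5 = r * j = f
j^6 = f * j = j
(Structurally, Γ here is isomorphic to the cyclic group Z_5.)

j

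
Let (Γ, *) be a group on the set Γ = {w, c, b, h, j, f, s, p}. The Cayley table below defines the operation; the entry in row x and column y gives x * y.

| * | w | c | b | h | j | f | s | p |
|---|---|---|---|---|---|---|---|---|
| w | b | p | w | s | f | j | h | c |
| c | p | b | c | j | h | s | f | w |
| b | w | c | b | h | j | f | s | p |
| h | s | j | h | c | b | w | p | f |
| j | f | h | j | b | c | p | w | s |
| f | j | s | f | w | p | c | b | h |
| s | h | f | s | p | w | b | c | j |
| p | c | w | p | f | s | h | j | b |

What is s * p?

Read row s, column p: s * p = j.

j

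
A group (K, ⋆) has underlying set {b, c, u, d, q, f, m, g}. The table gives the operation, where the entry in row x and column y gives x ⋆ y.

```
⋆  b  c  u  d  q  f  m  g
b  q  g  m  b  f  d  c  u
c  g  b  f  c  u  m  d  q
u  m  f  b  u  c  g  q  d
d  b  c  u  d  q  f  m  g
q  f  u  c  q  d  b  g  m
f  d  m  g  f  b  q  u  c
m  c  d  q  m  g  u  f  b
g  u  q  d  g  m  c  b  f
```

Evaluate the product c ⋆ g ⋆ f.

b

c ⋆ g = q
q ⋆ f = b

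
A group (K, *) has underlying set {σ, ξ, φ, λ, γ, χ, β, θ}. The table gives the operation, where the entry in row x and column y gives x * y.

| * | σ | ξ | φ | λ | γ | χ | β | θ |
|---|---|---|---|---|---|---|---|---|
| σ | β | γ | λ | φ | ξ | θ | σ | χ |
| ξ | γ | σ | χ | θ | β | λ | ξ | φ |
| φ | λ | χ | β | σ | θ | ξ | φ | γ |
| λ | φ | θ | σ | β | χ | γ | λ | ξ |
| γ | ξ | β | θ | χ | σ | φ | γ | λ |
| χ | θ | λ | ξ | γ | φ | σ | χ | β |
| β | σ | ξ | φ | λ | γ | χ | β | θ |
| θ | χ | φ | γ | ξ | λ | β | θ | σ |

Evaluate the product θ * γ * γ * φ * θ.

φ

θ * γ = λ
λ * γ = χ
χ * φ = ξ
ξ * θ = φ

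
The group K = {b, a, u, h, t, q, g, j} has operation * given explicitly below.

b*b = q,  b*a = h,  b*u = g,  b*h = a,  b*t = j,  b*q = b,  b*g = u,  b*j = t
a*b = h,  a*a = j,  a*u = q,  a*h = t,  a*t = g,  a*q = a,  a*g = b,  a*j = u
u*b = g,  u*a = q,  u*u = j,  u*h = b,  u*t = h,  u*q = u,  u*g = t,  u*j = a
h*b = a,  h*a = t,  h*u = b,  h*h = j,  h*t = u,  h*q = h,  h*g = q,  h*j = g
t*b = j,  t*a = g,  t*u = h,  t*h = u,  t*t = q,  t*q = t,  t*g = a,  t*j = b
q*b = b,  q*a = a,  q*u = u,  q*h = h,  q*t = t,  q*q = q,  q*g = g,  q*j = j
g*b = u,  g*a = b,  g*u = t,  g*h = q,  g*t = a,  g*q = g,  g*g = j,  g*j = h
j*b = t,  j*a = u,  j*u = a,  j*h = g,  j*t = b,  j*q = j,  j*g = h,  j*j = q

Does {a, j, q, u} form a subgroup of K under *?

{a, j, q, u} contains the identity q.
Checking products: every product of two elements of {a, j, q, u} (read from the table) lies in {a, j, q, u}, so the set is closed.
In a finite group, a nonempty closed subset is a subgroup. So {a, j, q, u} ≤ K.

Yes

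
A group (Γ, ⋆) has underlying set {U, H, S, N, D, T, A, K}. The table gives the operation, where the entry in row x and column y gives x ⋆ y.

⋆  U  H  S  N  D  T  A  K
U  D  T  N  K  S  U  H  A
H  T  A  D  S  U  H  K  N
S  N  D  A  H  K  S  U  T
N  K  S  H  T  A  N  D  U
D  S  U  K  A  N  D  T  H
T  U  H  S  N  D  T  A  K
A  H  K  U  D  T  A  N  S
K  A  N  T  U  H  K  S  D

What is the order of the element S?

8

The identity element is T (its row matches the header).
S^1 = S
S^2 = S ⋆ S = A
S^3 = A ⋆ S = U
S^4 = U ⋆ S = N
S^5 = N ⋆ S = H
S^6 = H ⋆ S = D
S^7 = D ⋆ S = K
S^8 = K ⋆ S = T
The first power of S equal to the identity is S^8, so ord(S) = 8.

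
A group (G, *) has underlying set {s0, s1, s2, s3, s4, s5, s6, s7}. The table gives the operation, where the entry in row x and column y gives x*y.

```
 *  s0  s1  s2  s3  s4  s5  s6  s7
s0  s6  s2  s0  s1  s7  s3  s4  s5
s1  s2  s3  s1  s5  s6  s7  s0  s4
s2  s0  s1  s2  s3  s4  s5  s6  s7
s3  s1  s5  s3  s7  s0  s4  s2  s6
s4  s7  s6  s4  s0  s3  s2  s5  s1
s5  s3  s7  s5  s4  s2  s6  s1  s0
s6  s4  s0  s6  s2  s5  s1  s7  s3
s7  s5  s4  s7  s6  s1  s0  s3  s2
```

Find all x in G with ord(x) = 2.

Identity is s2. Compute the order of each non-identity element by repeated multiplication:
  s0: s0 → s6 → s4 → s7 → s5 → s3 → s1 → s2  (order 8)
  s1: s1 → s3 → s5 → s7 → s4 → s6 → s0 → s2  (order 8)
  s3: s3 → s7 → s6 → s2  (order 4)
  s4: s4 → s3 → s0 → s7 → s1 → s6 → s5 → s2  (order 8)
  s5: s5 → s6 → s1 → s7 → s0 → s3 → s4 → s2  (order 8)
  s6: s6 → s7 → s3 → s2  (order 4)
  s7: s7 → s2  (order 2)
Elements of order 2: {s7}.

{s7}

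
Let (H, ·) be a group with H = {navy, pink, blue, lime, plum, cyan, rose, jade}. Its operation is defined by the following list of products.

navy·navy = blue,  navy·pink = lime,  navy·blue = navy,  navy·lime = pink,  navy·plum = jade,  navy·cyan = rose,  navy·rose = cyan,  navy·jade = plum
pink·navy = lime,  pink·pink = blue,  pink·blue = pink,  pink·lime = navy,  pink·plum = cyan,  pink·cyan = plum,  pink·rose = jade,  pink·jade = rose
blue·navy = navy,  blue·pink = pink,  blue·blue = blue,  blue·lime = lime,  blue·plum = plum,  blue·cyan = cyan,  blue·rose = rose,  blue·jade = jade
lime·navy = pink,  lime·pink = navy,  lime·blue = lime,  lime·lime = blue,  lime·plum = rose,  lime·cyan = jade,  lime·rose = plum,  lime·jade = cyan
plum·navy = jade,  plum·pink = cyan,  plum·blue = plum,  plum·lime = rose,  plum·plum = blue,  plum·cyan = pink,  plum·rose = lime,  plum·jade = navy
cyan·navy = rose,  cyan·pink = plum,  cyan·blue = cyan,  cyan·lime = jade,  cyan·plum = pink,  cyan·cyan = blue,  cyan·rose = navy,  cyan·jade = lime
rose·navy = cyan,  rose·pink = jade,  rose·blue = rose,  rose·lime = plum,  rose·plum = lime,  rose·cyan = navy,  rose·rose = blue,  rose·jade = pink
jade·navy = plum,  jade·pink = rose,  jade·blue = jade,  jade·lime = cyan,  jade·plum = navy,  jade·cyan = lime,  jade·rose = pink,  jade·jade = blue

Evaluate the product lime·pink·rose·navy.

lime·pink = navy
navy·rose = cyan
cyan·navy = rose

rose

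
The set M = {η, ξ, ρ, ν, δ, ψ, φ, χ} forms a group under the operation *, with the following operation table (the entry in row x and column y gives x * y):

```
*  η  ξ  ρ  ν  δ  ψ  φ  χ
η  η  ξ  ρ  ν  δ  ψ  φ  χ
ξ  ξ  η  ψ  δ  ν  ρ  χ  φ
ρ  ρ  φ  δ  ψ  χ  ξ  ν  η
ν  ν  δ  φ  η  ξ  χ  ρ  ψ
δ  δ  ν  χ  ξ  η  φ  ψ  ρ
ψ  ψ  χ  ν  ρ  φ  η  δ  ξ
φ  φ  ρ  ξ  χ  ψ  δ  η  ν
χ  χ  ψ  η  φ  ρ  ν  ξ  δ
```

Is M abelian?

No

χ * ψ = ν but ψ * χ = ξ.
Since χ and ψ do not commute, M is not abelian.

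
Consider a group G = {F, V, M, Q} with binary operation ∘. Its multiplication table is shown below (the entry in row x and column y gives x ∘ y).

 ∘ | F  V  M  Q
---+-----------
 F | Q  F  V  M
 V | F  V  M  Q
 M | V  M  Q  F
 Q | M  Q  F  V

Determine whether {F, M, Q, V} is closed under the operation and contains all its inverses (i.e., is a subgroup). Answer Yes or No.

Yes

{F, M, Q, V} contains the identity V.
Checking products: every product of two elements of {F, M, Q, V} (read from the table) lies in {F, M, Q, V}, so the set is closed.
In a finite group, a nonempty closed subset is a subgroup. So {F, M, Q, V} ≤ G.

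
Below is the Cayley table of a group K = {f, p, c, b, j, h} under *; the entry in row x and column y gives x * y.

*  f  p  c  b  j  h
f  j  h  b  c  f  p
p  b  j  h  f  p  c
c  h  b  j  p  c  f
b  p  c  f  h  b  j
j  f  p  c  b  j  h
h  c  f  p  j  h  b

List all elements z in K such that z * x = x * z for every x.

An element z is central iff its row equals its column in the table.
For h: h * c = p ≠ f = c * h, so h ∉ Z.
Checking each element this way leaves Z(K) = {j}.
(Structurally, K here is isomorphic to the symmetric group S_3.)

{j}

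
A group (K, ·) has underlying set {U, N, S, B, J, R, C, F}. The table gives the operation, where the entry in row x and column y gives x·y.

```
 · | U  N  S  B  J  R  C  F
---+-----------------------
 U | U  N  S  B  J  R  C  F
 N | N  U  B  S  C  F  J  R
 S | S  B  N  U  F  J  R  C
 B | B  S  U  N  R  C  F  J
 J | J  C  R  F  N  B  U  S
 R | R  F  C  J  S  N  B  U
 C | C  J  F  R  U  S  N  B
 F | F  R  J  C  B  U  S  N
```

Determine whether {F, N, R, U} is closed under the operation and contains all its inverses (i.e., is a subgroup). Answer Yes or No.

{F, N, R, U} contains the identity U.
Checking products: every product of two elements of {F, N, R, U} (read from the table) lies in {F, N, R, U}, so the set is closed.
In a finite group, a nonempty closed subset is a subgroup. So {F, N, R, U} ≤ K.

Yes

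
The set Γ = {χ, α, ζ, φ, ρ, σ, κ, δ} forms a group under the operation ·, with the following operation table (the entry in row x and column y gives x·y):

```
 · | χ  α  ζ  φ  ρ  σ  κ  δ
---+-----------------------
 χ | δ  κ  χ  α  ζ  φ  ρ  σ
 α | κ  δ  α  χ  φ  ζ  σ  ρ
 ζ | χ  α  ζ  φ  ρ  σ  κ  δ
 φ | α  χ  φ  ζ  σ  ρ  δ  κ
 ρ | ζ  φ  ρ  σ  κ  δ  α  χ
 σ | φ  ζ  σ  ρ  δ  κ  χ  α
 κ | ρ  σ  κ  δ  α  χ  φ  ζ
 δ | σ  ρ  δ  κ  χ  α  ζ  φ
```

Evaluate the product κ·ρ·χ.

κ

κ·ρ = α
α·χ = κ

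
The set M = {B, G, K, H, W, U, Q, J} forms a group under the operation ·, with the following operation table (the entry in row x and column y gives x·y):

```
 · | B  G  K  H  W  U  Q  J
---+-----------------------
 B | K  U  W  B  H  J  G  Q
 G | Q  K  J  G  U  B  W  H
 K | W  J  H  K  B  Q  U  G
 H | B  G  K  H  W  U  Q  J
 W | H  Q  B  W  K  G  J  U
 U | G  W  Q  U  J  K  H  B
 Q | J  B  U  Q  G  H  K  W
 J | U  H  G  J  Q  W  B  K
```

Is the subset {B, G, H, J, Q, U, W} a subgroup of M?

Q·Q = K, which is not in {B, G, H, J, Q, U, W}.
The subset is not closed under ·, so it is not a subgroup.

No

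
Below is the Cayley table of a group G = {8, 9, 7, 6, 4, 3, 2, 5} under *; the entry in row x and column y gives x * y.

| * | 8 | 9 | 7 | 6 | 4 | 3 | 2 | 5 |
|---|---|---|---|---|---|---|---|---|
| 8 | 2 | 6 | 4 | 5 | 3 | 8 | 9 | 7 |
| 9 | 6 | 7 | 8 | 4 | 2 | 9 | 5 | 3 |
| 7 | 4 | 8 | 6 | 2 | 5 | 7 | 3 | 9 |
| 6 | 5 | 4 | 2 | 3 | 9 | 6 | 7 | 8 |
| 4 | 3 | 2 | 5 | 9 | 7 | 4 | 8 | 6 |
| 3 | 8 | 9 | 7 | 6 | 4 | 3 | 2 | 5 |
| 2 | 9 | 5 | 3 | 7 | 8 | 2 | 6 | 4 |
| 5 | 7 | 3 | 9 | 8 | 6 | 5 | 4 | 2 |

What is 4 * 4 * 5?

9

4 * 4 = 7
7 * 5 = 9
(Structurally, G here is isomorphic to the cyclic group Z_8.)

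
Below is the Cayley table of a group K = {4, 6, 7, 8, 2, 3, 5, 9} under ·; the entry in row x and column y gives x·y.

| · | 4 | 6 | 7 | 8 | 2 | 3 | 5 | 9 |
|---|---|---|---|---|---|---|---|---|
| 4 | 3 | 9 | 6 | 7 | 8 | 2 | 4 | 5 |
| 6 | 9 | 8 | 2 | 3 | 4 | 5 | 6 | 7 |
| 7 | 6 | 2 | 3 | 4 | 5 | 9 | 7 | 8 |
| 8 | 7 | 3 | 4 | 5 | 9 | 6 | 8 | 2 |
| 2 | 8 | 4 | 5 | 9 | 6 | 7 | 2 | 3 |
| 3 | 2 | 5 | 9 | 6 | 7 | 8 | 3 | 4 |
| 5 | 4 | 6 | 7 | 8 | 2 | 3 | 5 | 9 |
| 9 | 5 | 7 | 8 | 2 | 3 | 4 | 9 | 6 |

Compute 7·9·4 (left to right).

7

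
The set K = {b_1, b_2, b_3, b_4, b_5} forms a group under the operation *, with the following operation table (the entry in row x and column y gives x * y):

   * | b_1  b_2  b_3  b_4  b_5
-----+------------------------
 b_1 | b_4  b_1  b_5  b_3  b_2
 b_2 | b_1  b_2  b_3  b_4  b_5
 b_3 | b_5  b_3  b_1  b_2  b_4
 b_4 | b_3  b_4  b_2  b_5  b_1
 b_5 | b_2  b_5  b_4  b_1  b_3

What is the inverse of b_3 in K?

First locate the identity: row b_2 matches the header, so b_2 is the identity.
Scan row b_3 for b_2: b_3 * b_4 = b_2. Hence b_3^(-1) = b_4.

b_4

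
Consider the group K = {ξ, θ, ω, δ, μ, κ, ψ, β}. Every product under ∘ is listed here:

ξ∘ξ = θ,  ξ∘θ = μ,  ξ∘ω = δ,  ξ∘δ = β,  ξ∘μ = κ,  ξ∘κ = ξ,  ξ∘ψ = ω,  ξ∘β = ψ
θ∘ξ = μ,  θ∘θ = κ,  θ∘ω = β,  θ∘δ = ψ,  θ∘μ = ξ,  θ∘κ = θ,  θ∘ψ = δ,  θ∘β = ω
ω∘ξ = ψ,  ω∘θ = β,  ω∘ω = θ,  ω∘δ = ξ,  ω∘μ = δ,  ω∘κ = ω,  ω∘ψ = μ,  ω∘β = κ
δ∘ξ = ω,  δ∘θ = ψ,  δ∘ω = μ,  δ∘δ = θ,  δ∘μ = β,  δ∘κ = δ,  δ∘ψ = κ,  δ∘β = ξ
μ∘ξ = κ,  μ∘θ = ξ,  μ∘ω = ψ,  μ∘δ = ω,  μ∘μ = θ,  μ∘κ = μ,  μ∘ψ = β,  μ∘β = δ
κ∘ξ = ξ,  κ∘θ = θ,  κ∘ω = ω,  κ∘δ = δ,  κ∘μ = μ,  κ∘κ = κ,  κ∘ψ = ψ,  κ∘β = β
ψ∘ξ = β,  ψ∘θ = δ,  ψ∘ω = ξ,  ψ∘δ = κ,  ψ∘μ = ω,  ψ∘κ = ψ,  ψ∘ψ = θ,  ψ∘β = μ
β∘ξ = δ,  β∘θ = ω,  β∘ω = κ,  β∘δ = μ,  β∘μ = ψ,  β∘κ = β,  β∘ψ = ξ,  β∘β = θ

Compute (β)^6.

θ

β^1 = β
β^2 = β ∘ β = θ
β^3 = θ ∘ β = ω
β^4 = ω ∘ β = κ
β^5 = κ ∘ β = β
β^6 = β ∘ β = θ
(Structurally, K here is isomorphic to the quaternion group Q_8.)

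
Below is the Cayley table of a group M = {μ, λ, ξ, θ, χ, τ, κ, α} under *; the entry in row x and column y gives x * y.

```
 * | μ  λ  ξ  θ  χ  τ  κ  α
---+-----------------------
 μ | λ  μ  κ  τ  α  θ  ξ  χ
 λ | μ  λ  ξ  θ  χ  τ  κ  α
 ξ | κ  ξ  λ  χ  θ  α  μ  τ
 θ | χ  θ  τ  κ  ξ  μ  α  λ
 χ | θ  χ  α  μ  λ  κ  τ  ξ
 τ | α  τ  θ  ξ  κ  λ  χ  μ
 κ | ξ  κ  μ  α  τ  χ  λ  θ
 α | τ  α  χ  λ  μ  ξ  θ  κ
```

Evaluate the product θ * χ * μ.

κ

θ * χ = ξ
ξ * μ = κ
(Structurally, M here is isomorphic to the dihedral group D_4.)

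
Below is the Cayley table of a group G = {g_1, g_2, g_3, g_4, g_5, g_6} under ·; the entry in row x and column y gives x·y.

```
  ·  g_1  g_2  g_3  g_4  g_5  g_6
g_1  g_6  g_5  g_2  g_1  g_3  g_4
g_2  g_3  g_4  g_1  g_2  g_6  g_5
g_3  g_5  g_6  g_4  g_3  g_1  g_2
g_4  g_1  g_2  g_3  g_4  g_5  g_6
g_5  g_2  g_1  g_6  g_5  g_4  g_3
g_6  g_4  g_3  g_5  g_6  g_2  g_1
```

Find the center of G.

{g_4}

An element z is central iff its row equals its column in the table.
For g_2: g_2·g_1 = g_3 ≠ g_5 = g_1·g_2, so g_2 ∉ Z.
Checking each element this way leaves Z(G) = {g_4}.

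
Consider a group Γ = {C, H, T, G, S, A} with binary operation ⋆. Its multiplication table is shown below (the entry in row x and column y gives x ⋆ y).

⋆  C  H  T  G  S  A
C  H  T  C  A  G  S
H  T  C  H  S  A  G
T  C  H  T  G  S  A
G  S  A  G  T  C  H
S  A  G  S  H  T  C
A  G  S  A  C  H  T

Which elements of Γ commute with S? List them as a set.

Compare row S with column S entry by entry.
A ⋆ S = H but S ⋆ A = C, so A does not.
Collecting the elements that commute with S: C(S) = {S, T}.

{S, T}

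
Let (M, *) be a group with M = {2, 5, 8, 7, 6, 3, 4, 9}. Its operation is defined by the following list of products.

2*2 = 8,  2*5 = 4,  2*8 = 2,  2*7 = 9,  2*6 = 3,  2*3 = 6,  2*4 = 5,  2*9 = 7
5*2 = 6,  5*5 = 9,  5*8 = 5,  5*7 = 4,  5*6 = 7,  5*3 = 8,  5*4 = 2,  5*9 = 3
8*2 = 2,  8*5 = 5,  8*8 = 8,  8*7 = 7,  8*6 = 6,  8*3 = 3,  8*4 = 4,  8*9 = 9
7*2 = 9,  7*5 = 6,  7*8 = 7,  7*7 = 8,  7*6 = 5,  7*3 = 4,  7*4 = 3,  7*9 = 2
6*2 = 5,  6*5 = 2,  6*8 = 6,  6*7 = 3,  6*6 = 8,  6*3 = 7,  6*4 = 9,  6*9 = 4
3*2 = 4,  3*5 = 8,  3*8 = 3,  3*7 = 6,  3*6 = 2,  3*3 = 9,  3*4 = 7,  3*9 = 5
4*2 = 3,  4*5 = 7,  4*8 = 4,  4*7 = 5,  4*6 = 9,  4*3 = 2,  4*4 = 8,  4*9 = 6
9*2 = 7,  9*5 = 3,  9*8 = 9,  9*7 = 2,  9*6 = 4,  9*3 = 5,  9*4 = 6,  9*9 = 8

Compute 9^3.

9

9^1 = 9
9^2 = 9 * 9 = 8
9^3 = 8 * 9 = 9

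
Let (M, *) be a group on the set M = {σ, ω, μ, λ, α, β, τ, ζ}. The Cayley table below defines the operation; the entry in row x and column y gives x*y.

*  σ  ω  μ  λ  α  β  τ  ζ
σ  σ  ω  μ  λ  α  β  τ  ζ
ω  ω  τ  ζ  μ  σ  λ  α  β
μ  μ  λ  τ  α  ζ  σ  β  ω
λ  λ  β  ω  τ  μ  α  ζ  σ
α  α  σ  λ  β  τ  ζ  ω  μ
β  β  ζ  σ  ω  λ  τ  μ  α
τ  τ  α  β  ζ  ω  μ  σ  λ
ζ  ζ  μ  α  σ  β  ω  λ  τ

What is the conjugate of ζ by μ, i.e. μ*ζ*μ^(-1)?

λ

The identity is σ. In row μ, the entry σ sits in column β, so μ^(-1) = β.
μ*ζ = ω
ω*β = λ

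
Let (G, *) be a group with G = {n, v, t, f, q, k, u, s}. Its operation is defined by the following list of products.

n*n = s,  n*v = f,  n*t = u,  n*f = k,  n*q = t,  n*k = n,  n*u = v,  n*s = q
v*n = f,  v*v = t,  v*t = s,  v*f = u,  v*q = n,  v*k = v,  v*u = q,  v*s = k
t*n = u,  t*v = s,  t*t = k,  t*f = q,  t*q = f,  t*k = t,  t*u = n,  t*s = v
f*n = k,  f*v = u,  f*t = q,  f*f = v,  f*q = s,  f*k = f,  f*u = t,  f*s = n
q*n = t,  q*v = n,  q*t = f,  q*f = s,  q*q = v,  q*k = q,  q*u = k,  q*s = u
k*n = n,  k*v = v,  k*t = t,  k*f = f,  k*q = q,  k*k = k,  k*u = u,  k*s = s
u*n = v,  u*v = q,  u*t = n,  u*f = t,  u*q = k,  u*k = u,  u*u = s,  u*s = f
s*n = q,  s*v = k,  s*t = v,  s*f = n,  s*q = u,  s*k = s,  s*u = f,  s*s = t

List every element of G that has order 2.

Identity is k. Compute the order of each non-identity element by repeated multiplication:
  n: n → s → q → t → u → v → f → k  (order 8)
  v: v → t → s → k  (order 4)
  t: t → k  (order 2)
  f: f → v → u → t → q → s → n → k  (order 8)
  q: q → v → n → t → f → s → u → k  (order 8)
  u: u → s → f → t → n → v → q → k  (order 8)
  s: s → t → v → k  (order 4)
Elements of order 2: {t}.
(Structurally, G here is isomorphic to the cyclic group Z_8.)

{t}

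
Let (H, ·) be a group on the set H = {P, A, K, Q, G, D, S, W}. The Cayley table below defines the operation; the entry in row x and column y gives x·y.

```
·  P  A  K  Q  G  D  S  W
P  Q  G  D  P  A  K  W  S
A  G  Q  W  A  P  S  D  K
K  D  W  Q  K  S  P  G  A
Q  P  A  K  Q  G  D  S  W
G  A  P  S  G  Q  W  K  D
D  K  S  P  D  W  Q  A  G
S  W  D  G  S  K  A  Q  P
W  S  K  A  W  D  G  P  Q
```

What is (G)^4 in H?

Q

G^1 = G
G^2 = G·G = Q
G^3 = Q·G = G
G^4 = G·G = Q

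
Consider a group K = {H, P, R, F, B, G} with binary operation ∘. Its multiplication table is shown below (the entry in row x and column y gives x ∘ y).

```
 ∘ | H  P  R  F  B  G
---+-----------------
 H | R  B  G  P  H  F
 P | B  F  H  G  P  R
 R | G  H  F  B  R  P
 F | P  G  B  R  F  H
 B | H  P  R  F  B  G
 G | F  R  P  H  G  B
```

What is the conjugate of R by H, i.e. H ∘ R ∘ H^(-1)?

R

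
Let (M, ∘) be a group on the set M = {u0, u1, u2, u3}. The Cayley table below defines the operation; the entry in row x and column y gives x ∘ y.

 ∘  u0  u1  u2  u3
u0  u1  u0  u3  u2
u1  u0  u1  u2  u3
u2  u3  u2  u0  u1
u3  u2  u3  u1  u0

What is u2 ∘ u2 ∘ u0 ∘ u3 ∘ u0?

u2

u2 ∘ u2 = u0
u0 ∘ u0 = u1
u1 ∘ u3 = u3
u3 ∘ u0 = u2
(Structurally, M here is isomorphic to the cyclic group Z_4.)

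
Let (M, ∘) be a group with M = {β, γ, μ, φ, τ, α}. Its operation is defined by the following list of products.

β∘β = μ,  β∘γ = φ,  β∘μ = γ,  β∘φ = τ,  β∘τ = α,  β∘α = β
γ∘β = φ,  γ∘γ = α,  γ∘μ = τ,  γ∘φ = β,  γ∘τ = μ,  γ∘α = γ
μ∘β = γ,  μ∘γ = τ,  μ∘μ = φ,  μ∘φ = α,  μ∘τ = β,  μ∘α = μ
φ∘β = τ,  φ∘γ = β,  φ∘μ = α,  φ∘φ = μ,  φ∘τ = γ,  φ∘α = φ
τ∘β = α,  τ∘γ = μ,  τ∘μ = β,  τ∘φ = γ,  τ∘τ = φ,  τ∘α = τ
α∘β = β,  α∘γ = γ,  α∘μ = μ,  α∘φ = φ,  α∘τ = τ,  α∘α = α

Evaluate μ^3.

α

μ^1 = μ
μ^2 = μ ∘ μ = φ
μ^3 = φ ∘ μ = α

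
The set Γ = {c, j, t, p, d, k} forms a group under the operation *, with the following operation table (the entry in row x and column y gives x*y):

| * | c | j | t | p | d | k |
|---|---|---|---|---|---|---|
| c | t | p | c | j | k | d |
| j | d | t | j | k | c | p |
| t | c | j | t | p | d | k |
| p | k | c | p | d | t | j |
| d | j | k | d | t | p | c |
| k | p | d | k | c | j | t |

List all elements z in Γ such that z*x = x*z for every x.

An element z is central iff its row equals its column in the table.
For j: j*p = k ≠ c = p*j, so j ∉ Z.
Checking each element this way leaves Z(Γ) = {t}.
(Structurally, Γ here is isomorphic to the symmetric group S_3.)

{t}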